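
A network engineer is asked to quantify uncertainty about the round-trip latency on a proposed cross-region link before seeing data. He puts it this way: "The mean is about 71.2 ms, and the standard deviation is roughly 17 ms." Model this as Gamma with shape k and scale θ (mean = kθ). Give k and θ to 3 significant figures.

For Gamma(k, scale θ): mean = kθ, variance = kθ², so CV = 1/√k.
CV = SD/mean = 17/71.2 = 0.2388, hence k = 1/CV² = 17.5.
Then θ = mean/k = 71.2/17.5 = 4.06.

k ≈ 17.5, θ ≈ 4.06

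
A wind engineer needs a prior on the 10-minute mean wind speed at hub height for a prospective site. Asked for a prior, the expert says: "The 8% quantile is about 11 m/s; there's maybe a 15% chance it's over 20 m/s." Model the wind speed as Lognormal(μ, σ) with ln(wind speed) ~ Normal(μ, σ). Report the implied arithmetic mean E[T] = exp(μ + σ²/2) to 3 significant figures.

If T ~ Lognormal(μ,σ) then ln T ~ Normal(μ,σ), so the p-quantile of ln T is μ + z_p·σ.
ln(11) = 2.398 and ln(20) = 2.996; z_{0.08} = -1.405, z_{0.85} = 1.036.
σ = (2.996 − 2.398)/(1.036 − (-1.405)) = 0.245.
μ = 2.398 − (-1.405)·0.245 = 2.742.
E[T] = exp(μ + σ²/2) = exp(2.742 + 0.0300) = 16 m/s.

E[T] ≈ 16 m/s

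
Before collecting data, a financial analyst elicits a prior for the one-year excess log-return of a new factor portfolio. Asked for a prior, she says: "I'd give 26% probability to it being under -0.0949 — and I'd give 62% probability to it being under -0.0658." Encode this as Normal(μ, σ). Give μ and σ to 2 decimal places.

μ = -0.08, σ = 0.03

The p-quantile of Normal(μ,σ) is μ + z_p·σ, with z_{0.26} = -0.6433 and z_{0.62} = 0.3055.
Eliminate σ: μ = (z₂·x₁ − z₁·x₂)/(z₂ − z₁) = (0.3055·-0.0949 − (-0.6433)·-0.0658)/0.9488 = -0.08.
Then σ = (x₂ − x₁)/(z₂ − z₁) = (-0.0658 − -0.0949)/0.9488 = 0.03.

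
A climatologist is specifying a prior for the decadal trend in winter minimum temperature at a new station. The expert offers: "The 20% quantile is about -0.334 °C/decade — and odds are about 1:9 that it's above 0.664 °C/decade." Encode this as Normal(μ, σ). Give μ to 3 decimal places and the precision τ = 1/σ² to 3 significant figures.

The p-quantile of Normal(μ,σ) is μ + z_p·σ, with z_{0.2} = -0.8416 and z_{0.9} = 1.282.
Eliminate σ: μ = (z₂·x₁ − z₁·x₂)/(z₂ − z₁) = (1.282·-0.334 − (-0.8416)·0.664)/2.123 = 0.062.
Then σ = (x₂ − x₁)/(z₂ − z₁) = (0.664 − -0.334)/2.123 = 0.470.
Precision τ = 1/σ² = 1/0.4701² = 4.53.

μ = 0.062, τ = 4.53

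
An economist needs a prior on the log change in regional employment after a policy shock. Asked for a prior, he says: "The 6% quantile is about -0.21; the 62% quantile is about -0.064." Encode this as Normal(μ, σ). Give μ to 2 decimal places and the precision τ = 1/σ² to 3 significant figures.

The p-quantile of Normal(μ,σ) is μ + z_p·σ, with z_{0.06} = -1.555 and z_{0.62} = 0.3055.
Eliminate σ: μ = (z₂·x₁ − z₁·x₂)/(z₂ − z₁) = (0.3055·-0.21 − (-1.555)·-0.064)/1.86 = -0.09.
Then σ = (x₂ − x₁)/(z₂ − z₁) = (-0.064 − -0.21)/1.86 = 0.08.
Precision τ = 1/σ² = 1/0.07848² = 162.

μ = -0.09, τ = 162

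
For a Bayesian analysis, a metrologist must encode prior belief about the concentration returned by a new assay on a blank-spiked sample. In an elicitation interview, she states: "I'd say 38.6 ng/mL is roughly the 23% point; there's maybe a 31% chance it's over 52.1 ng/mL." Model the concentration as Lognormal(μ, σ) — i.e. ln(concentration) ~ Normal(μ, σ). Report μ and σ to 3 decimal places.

μ ≈ 3.833, σ ≈ 0.243

If T ~ Lognormal(μ,σ) then ln T ~ Normal(μ,σ), so the p-quantile of ln T is μ + z_p·σ.
ln(38.6) = 3.653 and ln(52.1) = 3.953; z_{0.23} = -0.7388, z_{0.69} = 0.4959.
σ = (3.953 − 3.653)/(0.4959 − (-0.7388)) = 0.243.
μ = 3.653 − (-0.7388)·0.243 = 3.833.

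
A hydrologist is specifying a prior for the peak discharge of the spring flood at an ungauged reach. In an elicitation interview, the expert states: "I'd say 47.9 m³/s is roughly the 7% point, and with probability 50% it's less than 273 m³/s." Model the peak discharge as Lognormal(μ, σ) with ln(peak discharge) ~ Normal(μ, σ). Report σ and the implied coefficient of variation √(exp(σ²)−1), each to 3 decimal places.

σ ≈ 1.179, CV ≈ 1.737

If T ~ Lognormal(μ,σ) then ln T ~ Normal(μ,σ), so the p-quantile of ln T is μ + z_p·σ.
ln(47.9) = 3.869 and ln(273) = 5.609; z_{0.07} = -1.476, z_{0.5} = 0.
σ = (5.609 − 3.869)/(0 − (-1.476)) = 1.179.
μ = 3.869 − (-1.476)·1.179 = 5.609.
CV = √(exp(σ²)−1) = √(exp(1.3907)−1) = 1.737.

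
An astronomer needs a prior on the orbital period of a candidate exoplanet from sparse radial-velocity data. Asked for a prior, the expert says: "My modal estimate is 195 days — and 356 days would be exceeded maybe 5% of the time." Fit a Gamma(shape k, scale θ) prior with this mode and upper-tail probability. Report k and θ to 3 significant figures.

Gamma(k,θ) with k>1 has mode (k−1)θ, so θ = 195/(k−1).
Need P(X < 356) = 0.95 with θ tied to k this way. Start at k = 2, θ = 195: P(X<356) ≈ 0.545.
Too low — raise k to concentrate. Iterating converges to k ≈ 8.69.
Then θ = 195/(8.69−1) ≈ 25.4.

k ≈ 8.69, θ ≈ 25.4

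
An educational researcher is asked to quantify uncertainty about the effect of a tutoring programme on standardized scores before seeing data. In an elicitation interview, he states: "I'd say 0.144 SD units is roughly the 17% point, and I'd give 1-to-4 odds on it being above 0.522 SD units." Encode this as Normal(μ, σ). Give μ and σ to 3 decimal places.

μ = 0.345, σ = 0.210

For Normal(μ,σ), the p-quantile is μ + z_p·σ. Here z_{0.17} = -0.9542, z_{0.8} = 0.8416.
So 0.144 = μ − 0.9542σ and 0.522 = μ + 0.8416σ.
Subtracting: σ = (0.522 − 0.144)/(0.8416 − (-0.9542)) = 0.210.
Then μ = 0.144 − (-0.9542)·0.210 = 0.345.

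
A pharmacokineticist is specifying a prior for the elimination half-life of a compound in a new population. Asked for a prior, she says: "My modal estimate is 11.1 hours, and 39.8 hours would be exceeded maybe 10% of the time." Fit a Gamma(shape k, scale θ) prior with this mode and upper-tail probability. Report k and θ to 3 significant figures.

k ≈ 2.14, θ ≈ 9.7

Gamma(k,θ) with k>1 has mode (k−1)θ, so θ = 11.1/(k−1).
Need P(X < 39.8) = 0.9 with θ tied to k this way. Start at k = 2, θ = 11.1: P(X<39.8) ≈ 0.873.
Too low — raise k to concentrate. Iterating converges to k ≈ 2.14.
Then θ = 11.1/(2.14−1) ≈ 9.7.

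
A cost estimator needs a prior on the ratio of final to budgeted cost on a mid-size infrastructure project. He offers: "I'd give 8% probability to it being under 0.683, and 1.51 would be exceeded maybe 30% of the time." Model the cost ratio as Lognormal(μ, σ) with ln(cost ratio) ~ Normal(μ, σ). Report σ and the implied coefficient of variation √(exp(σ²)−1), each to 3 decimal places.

σ ≈ 0.411, CV ≈ 0.429

If T ~ Lognormal(μ,σ) then ln T ~ Normal(μ,σ), so the p-quantile of ln T is μ + z_p·σ.
ln(0.683) = -0.3813 and ln(1.51) = 0.4121; z_{0.08} = -1.405, z_{0.7} = 0.5244.
σ = (0.4121 − -0.3813)/(0.5244 − (-1.405)) = 0.411.
μ = -0.3813 − (-1.405)·0.411 = 0.196.
CV = √(exp(σ²)−1) = √(exp(0.1691)−1) = 0.429.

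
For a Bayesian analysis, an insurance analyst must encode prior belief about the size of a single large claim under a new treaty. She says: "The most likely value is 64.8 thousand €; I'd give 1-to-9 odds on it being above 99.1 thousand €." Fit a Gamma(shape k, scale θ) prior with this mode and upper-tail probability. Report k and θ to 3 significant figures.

Gamma(k,θ) with k>1 has mode (k−1)θ, so θ = 64.8/(k−1).
Need P(X < 99.1) = 0.9 with θ tied to k this way. Start at k = 2, θ = 64.8: P(X<99.1) ≈ 0.452.
Too low — raise k to concentrate. Iterating converges to k ≈ 11.3.
Then θ = 64.8/(11.3−1) ≈ 6.27.

k ≈ 11.3, θ ≈ 6.27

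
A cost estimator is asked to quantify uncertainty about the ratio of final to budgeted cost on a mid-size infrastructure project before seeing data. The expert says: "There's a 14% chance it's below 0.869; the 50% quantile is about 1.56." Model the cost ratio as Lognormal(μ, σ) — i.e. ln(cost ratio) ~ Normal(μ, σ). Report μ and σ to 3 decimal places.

μ ≈ 0.445, σ ≈ 0.542

If T ~ Lognormal(μ,σ) then ln T ~ Normal(μ,σ), so the p-quantile of ln T is μ + z_p·σ.
ln(0.869) = -0.1404 and ln(1.56) = 0.4447; z_{0.14} = -1.08, z_{0.5} = 0.
σ = (0.4447 − -0.1404)/(0 − (-1.08)) = 0.542.
μ = -0.1404 − (-1.08)·0.542 = 0.445.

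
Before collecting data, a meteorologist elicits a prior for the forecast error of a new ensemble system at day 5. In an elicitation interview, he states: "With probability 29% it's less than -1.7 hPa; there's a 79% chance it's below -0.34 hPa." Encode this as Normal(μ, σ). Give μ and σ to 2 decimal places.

μ = -1.15, σ = 1.00

For Normal(μ,σ), the p-quantile is μ + z_p·σ. Here z_{0.29} = -0.5534, z_{0.79} = 0.8064.
So -1.7 = μ − 0.5534σ and -0.34 = μ + 0.8064σ.
Subtracting: σ = (-0.34 − -1.7)/(0.8064 − (-0.5534)) = 1.00.
Then μ = -1.7 − (-0.5534)·1.00 = -1.15.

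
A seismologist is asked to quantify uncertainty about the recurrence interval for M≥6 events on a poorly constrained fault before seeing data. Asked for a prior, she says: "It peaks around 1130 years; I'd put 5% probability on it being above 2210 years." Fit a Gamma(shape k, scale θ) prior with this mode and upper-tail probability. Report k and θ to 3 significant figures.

Gamma(k,θ) with k>1 has mode (k−1)θ, so θ = 1130/(k−1).
Need P(X < 2210) = 0.95 with θ tied to k this way. Start at k = 2, θ = 1130: P(X<2210) ≈ 0.582.
Too low — raise k to concentrate. Iterating converges to k ≈ 7.17.
Then θ = 1130/(7.17−1) ≈ 183.

k ≈ 7.17, θ ≈ 183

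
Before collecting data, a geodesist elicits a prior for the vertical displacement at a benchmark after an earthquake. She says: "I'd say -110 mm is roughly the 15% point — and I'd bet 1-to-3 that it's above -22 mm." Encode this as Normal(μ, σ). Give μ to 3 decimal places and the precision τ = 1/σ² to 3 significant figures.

The p-quantile of Normal(μ,σ) is μ + z_p·σ, with z_{0.15} = -1.036 and z_{0.75} = 0.6745.
Eliminate σ: μ = (z₂·x₁ − z₁·x₂)/(z₂ − z₁) = (0.6745·-110 − (-1.036)·-22)/1.711 = -56.692.
Then σ = (x₂ − x₁)/(z₂ − z₁) = (-22 − -110)/1.711 = 51.434.
Precision τ = 1/σ² = 1/51.43² = 0.000378.

μ = -56.692, τ = 0.000378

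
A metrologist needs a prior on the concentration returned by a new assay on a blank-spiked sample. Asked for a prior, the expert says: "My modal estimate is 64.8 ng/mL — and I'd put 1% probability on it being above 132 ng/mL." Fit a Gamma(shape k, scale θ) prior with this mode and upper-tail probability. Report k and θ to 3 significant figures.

k ≈ 10.7, θ ≈ 6.7

Gamma(k,θ) with k>1 has mode (k−1)θ, so θ = 64.8/(k−1).
Need P(X < 132) = 0.99 with θ tied to k this way. Start at k = 2, θ = 64.8: P(X<132) ≈ 0.604.
Too low — raise k to concentrate. Iterating converges to k ≈ 10.7.
Then θ = 64.8/(10.7−1) ≈ 6.7.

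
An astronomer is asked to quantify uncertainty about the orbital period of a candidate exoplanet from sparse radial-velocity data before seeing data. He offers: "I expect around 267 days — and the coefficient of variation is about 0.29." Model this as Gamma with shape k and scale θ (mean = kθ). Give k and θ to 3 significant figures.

k ≈ 11.9, θ ≈ 22.5

For Gamma(k, scale θ): mean = kθ, variance = kθ², so CV = 1/√k.
CV = 0.29, hence k = 1/CV² = 11.9.
Then θ = mean/k = 267/11.9 = 22.5.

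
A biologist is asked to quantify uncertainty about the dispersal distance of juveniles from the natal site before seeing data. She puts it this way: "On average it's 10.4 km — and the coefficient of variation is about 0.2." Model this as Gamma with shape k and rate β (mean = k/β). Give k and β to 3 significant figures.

k ≈ 25, β ≈ 2.4

For Gamma(k, rate β): mean = k/β, variance = k/β², so CV = 1/√k.
CV = 0.2, hence k = 1/CV² = 25.
Then β = k/mean = 25/10.4 = 2.4.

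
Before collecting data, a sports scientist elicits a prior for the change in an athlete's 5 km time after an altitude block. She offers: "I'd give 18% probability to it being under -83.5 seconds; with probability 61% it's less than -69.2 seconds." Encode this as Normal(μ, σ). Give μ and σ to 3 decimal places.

For Normal(μ,σ), the p-quantile is μ + z_p·σ. Here z_{0.18} = -0.9154, z_{0.61} = 0.2793.
So -83.5 = μ − 0.9154σ and -69.2 = μ + 0.2793σ.
Subtracting: σ = (-69.2 − -83.5)/(0.2793 − (-0.9154)) = 11.970.
Then μ = -83.5 − (-0.9154)·11.970 = -72.543.

μ = -72.543, σ = 11.970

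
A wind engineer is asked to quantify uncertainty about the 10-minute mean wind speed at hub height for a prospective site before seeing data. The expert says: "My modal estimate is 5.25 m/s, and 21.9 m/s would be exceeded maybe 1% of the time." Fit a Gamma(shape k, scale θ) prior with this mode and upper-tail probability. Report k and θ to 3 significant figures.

k ≈ 3.03, θ ≈ 2.59

Gamma(k,θ) with k>1 has mode (k−1)θ, so θ = 5.25/(k−1).
Need P(X < 21.9) = 0.99 with θ tied to k this way. Start at k = 2, θ = 5.25: P(X<21.9) ≈ 0.920.
Too low — raise k to concentrate. Iterating converges to k ≈ 3.03.
Then θ = 5.25/(3.03−1) ≈ 2.59.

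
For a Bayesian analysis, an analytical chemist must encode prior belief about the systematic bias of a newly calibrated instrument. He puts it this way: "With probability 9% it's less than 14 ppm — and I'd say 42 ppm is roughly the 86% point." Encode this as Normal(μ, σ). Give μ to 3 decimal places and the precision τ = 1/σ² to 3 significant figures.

The p-quantile of Normal(μ,σ) is μ + z_p·σ, with z_{0.09} = -1.341 and z_{0.86} = 1.08.
Eliminate σ: μ = (z₂·x₁ − z₁·x₂)/(z₂ − z₁) = (1.08·14 − (-1.341)·42)/2.421 = 29.506.
Then σ = (x₂ − x₁)/(z₂ − z₁) = (42 − 14)/2.421 = 11.565.
Precision τ = 1/σ² = 1/11.57² = 0.00748.

μ = 29.506, τ = 0.00748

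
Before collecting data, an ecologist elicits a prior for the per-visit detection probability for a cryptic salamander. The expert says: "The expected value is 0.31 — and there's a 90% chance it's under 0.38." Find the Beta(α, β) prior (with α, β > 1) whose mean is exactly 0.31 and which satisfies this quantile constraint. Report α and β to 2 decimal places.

With mean 0.31 fixed, write α = 0.31s, β = 0.69s where s = α+β.
Need P(θ < 0.38) = 0.9 under Beta(0.31s, 0.69s). Normal approximation: (q−m)/√(m(1−m)/s) ≈ z_{0.9} = 1.28, so s ≈ 0.31·0.69·(1.28)²/(0.38−0.31)² = 71.7.
At s = 71.7: P(θ<0.38) ≈ 0.897. Adjusting to match 0.9 gives s ≈ 73.53.
So α = 0.31·73.53 ≈ 22.80, β = 0.69·73.53 ≈ 50.74.

α ≈ 22.80, β ≈ 50.74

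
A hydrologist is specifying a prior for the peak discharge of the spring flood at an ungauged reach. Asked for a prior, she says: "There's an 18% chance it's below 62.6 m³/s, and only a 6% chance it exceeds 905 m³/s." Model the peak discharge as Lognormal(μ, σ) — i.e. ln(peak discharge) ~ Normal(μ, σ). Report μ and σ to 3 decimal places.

μ ≈ 5.127, σ ≈ 1.081

If T ~ Lognormal(μ,σ) then ln T ~ Normal(μ,σ), so the p-quantile of ln T is μ + z_p·σ.
ln(62.6) = 4.137 and ln(905) = 6.808; z_{0.18} = -0.9154, z_{0.94} = 1.555.
σ = (6.808 − 4.137)/(1.555 − (-0.9154)) = 1.081.
μ = 4.137 − (-0.9154)·1.081 = 5.127.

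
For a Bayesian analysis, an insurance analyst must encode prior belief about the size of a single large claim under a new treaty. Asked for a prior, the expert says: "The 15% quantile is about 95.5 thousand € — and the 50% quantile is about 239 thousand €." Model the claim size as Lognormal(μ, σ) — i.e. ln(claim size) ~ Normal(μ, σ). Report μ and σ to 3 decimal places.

μ ≈ 5.476, σ ≈ 0.885

If T ~ Lognormal(μ,σ) then ln T ~ Normal(μ,σ), so the p-quantile of ln T is μ + z_p·σ.
ln(95.5) = 4.559 and ln(239) = 5.476; z_{0.15} = -1.036, z_{0.5} = 0.
σ = (5.476 − 4.559)/(0 − (-1.036)) = 0.885.
μ = 4.559 − (-1.036)·0.885 = 5.476.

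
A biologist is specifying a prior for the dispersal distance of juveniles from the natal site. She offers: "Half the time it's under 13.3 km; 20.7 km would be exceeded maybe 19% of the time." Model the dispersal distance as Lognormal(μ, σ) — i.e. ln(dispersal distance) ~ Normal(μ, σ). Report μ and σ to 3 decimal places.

If T ~ Lognormal(μ,σ) then ln T ~ Normal(μ,σ), so the p-quantile of ln T is μ + z_p·σ.
ln(13.3) = 2.588 and ln(20.7) = 3.03; z_{0.5} = 0, z_{0.81} = 0.8779.
σ = (3.03 − 2.588)/(0.8779 − (0)) = 0.504.
μ = 2.588 − (0)·0.504 = 2.588.

μ ≈ 2.588, σ ≈ 0.504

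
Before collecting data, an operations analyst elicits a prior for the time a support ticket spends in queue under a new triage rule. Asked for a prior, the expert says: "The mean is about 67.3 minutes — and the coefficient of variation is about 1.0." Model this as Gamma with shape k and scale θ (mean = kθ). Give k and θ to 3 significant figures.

For Gamma(k, scale θ): mean = kθ, variance = kθ², so CV = 1/√k.
CV = 1.0, hence k = 1/CV² = 1.
Then θ = mean/k = 67.3/1 = 67.3.

k ≈ 1, θ ≈ 67.3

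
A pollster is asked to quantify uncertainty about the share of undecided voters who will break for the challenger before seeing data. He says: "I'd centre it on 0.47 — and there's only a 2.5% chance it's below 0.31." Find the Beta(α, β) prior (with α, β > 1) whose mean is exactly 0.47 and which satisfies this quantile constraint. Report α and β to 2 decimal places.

α ≈ 16.53, β ≈ 18.64

With mean 0.47 fixed, write α = 0.47s, β = 0.53s where s = α+β.
Need P(θ < 0.31) = 0.025 under Beta(0.47s, 0.53s). Normal approximation: (q−m)/√(m(1−m)/s) ≈ z_{0.025} = -1.96, so s ≈ 0.47·0.53·(-1.96)²/(0.31−0.47)² = 37.4.
At s = 37.4: P(θ<0.31) ≈ 0.022. Adjusting to match 0.025 gives s ≈ 35.17.
So α = 0.47·35.17 ≈ 16.53, β = 0.53·35.17 ≈ 18.64.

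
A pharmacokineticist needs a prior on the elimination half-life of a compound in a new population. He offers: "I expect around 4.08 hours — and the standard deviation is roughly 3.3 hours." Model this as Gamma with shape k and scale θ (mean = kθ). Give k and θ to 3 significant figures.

k ≈ 1.53, θ ≈ 2.67

For Gamma(k, scale θ): mean = kθ, variance = kθ², so CV = 1/√k.
CV = SD/mean = 3.3/4.08 = 0.8088, hence k = 1/CV² = 1.53.
Then θ = mean/k = 4.08/1.53 = 2.67.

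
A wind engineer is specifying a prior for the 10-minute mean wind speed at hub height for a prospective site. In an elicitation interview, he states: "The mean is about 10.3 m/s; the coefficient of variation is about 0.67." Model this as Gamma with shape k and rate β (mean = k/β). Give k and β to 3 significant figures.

For Gamma(k, rate β): mean = k/β, variance = k/β², so CV = 1/√k.
CV = 0.67, hence k = 1/CV² = 2.23.
Then β = k/mean = 2.23/10.3 = 0.216.

k ≈ 2.23, β ≈ 0.216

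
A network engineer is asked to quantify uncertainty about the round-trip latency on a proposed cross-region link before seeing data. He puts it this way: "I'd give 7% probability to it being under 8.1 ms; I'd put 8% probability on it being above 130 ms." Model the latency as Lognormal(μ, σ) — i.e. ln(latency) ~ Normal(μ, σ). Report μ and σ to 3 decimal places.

If T ~ Lognormal(μ,σ) then ln T ~ Normal(μ,σ), so the p-quantile of ln T is μ + z_p·σ.
ln(8.1) = 2.092 and ln(130) = 4.868; z_{0.07} = -1.476, z_{0.92} = 1.405.
σ = (4.868 − 2.092)/(1.405 − (-1.476)) = 0.963.
μ = 2.092 − (-1.476)·0.963 = 3.514.

μ ≈ 3.514, σ ≈ 0.963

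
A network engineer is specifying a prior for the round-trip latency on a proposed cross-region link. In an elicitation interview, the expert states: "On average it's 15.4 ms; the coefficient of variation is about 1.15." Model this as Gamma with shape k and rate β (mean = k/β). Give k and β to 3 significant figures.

For Gamma(k, rate β): mean = k/β, variance = k/β², so CV = 1/√k.
CV = 1.15, hence k = 1/CV² = 0.756.
Then β = k/mean = 0.756/15.4 = 0.0491.

k ≈ 0.756, β ≈ 0.0491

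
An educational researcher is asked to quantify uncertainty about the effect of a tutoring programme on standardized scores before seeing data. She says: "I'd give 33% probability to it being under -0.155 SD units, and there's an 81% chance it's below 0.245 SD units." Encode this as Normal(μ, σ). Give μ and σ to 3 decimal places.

μ = -0.021, σ = 0.304

The p-quantile of Normal(μ,σ) is μ + z_p·σ, with z_{0.33} = -0.4399 and z_{0.81} = 0.8779.
Eliminate σ: μ = (z₂·x₁ − z₁·x₂)/(z₂ − z₁) = (0.8779·-0.155 − (-0.4399)·0.245)/1.318 = -0.021.
Then σ = (x₂ − x₁)/(z₂ − z₁) = (0.245 − -0.155)/1.318 = 0.304.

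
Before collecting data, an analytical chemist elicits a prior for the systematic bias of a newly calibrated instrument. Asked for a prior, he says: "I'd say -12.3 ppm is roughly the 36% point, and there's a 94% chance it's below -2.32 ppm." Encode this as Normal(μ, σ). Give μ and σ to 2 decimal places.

For Normal(μ,σ), the p-quantile is μ + z_p·σ. Here z_{0.36} = -0.3585, z_{0.94} = 1.555.
So -12.3 = μ − 0.3585σ and -2.32 = μ + 1.555σ.
Subtracting: σ = (-2.32 − -12.3)/(1.555 − (-0.3585)) = 5.22.
Then μ = -12.3 − (-0.3585)·5.22 = -10.43.

μ = -10.43, σ = 5.22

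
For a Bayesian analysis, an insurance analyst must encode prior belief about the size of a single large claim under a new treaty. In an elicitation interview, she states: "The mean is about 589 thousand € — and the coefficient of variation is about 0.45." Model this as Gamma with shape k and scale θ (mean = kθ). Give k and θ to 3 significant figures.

For Gamma(k, scale θ): mean = kθ, variance = kθ², so CV = 1/√k.
CV = 0.45, hence k = 1/CV² = 4.94.
Then θ = mean/k = 589/4.94 = 119.

k ≈ 4.94, θ ≈ 119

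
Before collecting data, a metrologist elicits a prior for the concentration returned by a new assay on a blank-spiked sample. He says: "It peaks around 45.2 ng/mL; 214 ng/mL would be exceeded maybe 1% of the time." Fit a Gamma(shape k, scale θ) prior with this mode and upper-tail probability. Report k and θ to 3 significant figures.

k ≈ 2.65, θ ≈ 27.4

Gamma(k,θ) with k>1 has mode (k−1)θ, so θ = 45.2/(k−1).
Need P(X < 214) = 0.99 with θ tied to k this way. Start at k = 2, θ = 45.2: P(X<214) ≈ 0.950.
Too low — raise k to concentrate. Iterating converges to k ≈ 2.65.
Then θ = 45.2/(2.65−1) ≈ 27.4.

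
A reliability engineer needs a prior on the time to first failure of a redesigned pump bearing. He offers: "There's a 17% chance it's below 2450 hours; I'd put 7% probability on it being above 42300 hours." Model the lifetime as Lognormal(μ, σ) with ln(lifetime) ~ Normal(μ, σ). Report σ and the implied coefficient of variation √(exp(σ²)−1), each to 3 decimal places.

σ ≈ 1.172, CV ≈ 1.718

If T ~ Lognormal(μ,σ) then ln T ~ Normal(μ,σ), so the p-quantile of ln T is μ + z_p·σ.
ln(2450) = 7.804 and ln(42300) = 10.65; z_{0.17} = -0.9542, z_{0.93} = 1.476.
σ = (10.65 − 7.804)/(1.476 − (-0.9542)) = 1.172.
μ = 7.804 − (-0.9542)·1.172 = 8.922.
CV = √(exp(σ²)−1) = √(exp(1.3743)−1) = 1.718.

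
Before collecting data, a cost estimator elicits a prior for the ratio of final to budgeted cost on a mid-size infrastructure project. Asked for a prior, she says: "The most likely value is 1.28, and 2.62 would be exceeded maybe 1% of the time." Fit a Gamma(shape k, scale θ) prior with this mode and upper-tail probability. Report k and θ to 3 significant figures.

k ≈ 10.5, θ ≈ 0.134

Gamma(k,θ) with k>1 has mode (k−1)θ, so θ = 1.28/(k−1).
Need P(X < 2.62) = 0.99 with θ tied to k this way. Start at k = 2, θ = 1.28: P(X<2.62) ≈ 0.607.
Too low — raise k to concentrate. Iterating converges to k ≈ 10.5.
Then θ = 1.28/(10.5−1) ≈ 0.134.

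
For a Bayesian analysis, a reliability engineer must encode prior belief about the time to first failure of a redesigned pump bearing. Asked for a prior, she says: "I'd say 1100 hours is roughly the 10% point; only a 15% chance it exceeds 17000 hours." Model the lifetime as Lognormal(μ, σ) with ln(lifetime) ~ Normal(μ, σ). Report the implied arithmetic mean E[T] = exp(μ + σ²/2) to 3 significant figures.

If T ~ Lognormal(μ,σ) then ln T ~ Normal(μ,σ), so the p-quantile of ln T is μ + z_p·σ.
ln(1100) = 7.003 and ln(17000) = 9.741; z_{0.1} = -1.282, z_{0.85} = 1.036.
σ = (9.741 − 7.003)/(1.036 − (-1.282)) = 1.181.
μ = 7.003 − (-1.282)·1.181 = 8.517.
E[T] = exp(μ + σ²/2) = exp(8.517 + 0.6976) = 10000 hours.

E[T] ≈ 10000 hours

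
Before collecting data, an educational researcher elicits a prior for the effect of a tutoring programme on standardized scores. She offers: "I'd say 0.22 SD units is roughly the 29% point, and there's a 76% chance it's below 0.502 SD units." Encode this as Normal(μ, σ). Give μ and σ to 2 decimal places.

For Normal(μ,σ), the p-quantile is μ + z_p·σ. Here z_{0.29} = -0.5534, z_{0.76} = 0.7063.
So 0.22 = μ − 0.5534σ and 0.502 = μ + 0.7063σ.
Subtracting: σ = (0.502 − 0.22)/(0.7063 − (-0.5534)) = 0.22.
Then μ = 0.22 − (-0.5534)·0.22 = 0.34.

μ = 0.34, σ = 0.22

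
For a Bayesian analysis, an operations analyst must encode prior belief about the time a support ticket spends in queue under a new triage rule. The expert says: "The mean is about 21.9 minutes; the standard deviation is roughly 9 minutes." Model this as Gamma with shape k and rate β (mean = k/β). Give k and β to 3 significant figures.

k ≈ 5.92, β ≈ 0.27

For Gamma(k, rate β): mean = k/β, variance = k/β², so CV = 1/√k.
CV = SD/mean = 9/21.9 = 0.411, hence k = 1/CV² = 5.92.
Then β = k/mean = 5.92/21.9 = 0.27.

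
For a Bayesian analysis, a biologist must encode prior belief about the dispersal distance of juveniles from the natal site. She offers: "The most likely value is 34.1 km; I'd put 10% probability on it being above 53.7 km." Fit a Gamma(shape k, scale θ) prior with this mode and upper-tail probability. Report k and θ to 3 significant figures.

k ≈ 10.1, θ ≈ 3.75

Gamma(k,θ) with k>1 has mode (k−1)θ, so θ = 34.1/(k−1).
Need P(X < 53.7) = 0.9 with θ tied to k this way. Start at k = 2, θ = 34.1: P(X<53.7) ≈ 0.467.
Too low — raise k to concentrate. Iterating converges to k ≈ 10.1.
Then θ = 34.1/(10.1−1) ≈ 3.75.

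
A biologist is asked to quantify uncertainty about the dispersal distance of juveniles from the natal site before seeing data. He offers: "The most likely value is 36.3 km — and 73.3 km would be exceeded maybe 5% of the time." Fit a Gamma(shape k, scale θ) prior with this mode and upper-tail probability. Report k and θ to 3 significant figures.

k ≈ 6.61, θ ≈ 6.47

Gamma(k,θ) with k>1 has mode (k−1)θ, so θ = 36.3/(k−1).
Need P(X < 73.3) = 0.95 with θ tied to k this way. Start at k = 2, θ = 36.3: P(X<73.3) ≈ 0.599.
Too low — raise k to concentrate. Iterating converges to k ≈ 6.61.
Then θ = 36.3/(6.61−1) ≈ 6.47.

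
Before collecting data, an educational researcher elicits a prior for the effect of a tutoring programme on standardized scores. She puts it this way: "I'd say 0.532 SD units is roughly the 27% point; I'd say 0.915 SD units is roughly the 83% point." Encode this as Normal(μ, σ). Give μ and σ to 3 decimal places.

For Normal(μ,σ), the p-quantile is μ + z_p·σ. Here z_{0.27} = -0.6128, z_{0.83} = 0.9542.
So 0.532 = μ − 0.6128σ and 0.915 = μ + 0.9542σ.
Subtracting: σ = (0.915 − 0.532)/(0.9542 − (-0.6128)) = 0.244.
Then μ = 0.532 − (-0.6128)·0.244 = 0.682.

μ = 0.682, σ = 0.244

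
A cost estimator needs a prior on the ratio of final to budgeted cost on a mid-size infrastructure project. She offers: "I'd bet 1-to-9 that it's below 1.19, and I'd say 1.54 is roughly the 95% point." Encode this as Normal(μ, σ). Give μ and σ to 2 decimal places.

μ = 1.34, σ = 0.12

For Normal(μ,σ), the p-quantile is μ + z_p·σ. Here z_{0.1} = -1.282, z_{0.95} = 1.645.
So 1.19 = μ − 1.282σ and 1.54 = μ + 1.645σ.
Subtracting: σ = (1.54 − 1.19)/(1.645 − (-1.282)) = 0.12.
Then μ = 1.19 − (-1.282)·0.12 = 1.34.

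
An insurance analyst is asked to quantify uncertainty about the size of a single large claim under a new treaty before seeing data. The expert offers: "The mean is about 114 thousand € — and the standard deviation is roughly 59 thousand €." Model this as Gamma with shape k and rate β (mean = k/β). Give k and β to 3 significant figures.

k ≈ 3.73, β ≈ 0.0327

For Gamma(k, rate β): mean = k/β, variance = k/β², so CV = 1/√k.
CV = SD/mean = 59/114 = 0.5175, hence k = 1/CV² = 3.73.
Then β = k/mean = 3.73/114 = 0.0327.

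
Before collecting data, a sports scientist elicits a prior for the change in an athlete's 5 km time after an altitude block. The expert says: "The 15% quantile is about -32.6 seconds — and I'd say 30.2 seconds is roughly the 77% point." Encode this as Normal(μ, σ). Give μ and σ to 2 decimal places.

The p-quantile of Normal(μ,σ) is μ + z_p·σ, with z_{0.15} = -1.036 and z_{0.77} = 0.7388.
Eliminate σ: μ = (z₂·x₁ − z₁·x₂)/(z₂ − z₁) = (0.7388·-32.6 − (-1.036)·30.2)/1.775 = 4.06.
Then σ = (x₂ − x₁)/(z₂ − z₁) = (30.2 − -32.6)/1.775 = 35.37.

μ = 4.06, σ = 35.37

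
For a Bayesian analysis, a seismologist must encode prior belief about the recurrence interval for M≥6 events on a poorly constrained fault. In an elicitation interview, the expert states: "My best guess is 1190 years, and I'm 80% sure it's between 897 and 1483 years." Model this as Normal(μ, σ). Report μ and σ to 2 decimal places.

A symmetric 80% interval runs μ ± z·σ with z = 1.282.
Half-width = 293, so σ = 293/1.282 = 228.63.
μ is the stated best guess, 1190.00.

μ = 1190.00, σ = 228.63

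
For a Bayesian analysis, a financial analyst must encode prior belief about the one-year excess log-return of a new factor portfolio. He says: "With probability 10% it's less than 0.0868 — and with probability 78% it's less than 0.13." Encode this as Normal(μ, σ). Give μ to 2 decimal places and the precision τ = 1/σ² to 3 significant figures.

μ = 0.11, τ = 2260

The p-quantile of Normal(μ,σ) is μ + z_p·σ, with z_{0.1} = -1.282 and z_{0.78} = 0.7722.
Eliminate σ: μ = (z₂·x₁ − z₁·x₂)/(z₂ − z₁) = (0.7722·0.0868 − (-1.282)·0.13)/2.054 = 0.11.
Then σ = (x₂ − x₁)/(z₂ − z₁) = (0.13 − 0.0868)/2.054 = 0.02.
Precision τ = 1/σ² = 1/0.02103² = 2260.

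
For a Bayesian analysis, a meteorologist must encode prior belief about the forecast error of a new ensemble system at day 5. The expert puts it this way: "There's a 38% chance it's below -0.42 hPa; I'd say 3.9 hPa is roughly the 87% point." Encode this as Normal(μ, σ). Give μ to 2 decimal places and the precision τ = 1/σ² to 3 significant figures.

For Normal(μ,σ), the p-quantile is μ + z_p·σ. Here z_{0.38} = -0.3055, z_{0.87} = 1.126.
So -0.42 = μ − 0.3055σ and 3.9 = μ + 1.126σ.
Subtracting: σ = (3.9 − -0.42)/(1.126 − (-0.3055)) = 3.02.
Then μ = -0.42 − (-0.3055)·3.02 = 0.50.
Precision τ = 1/σ² = 1/3.017² = 0.11.

μ = 0.50, τ = 0.11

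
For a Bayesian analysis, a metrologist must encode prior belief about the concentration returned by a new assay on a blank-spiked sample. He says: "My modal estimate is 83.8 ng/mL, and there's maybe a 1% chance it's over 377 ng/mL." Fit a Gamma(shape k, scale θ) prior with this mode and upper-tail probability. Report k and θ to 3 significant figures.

k ≈ 2.79, θ ≈ 46.9

Gamma(k,θ) with k>1 has mode (k−1)θ, so θ = 83.8/(k−1).
Need P(X < 377) = 0.99 with θ tied to k this way. Start at k = 2, θ = 83.8: P(X<377) ≈ 0.939.
Too low — raise k to concentrate. Iterating converges to k ≈ 2.79.
Then θ = 83.8/(2.79−1) ≈ 46.9.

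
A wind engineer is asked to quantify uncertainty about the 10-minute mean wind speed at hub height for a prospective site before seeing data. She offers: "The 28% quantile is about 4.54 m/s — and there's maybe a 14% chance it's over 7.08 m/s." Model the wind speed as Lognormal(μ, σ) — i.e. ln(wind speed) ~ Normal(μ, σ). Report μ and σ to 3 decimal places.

If T ~ Lognormal(μ,σ) then ln T ~ Normal(μ,σ), so the p-quantile of ln T is μ + z_p·σ.
ln(4.54) = 1.513 and ln(7.08) = 1.957; z_{0.28} = -0.5828, z_{0.86} = 1.08.
σ = (1.957 − 1.513)/(1.08 − (-0.5828)) = 0.267.
μ = 1.513 − (-0.5828)·0.267 = 1.669.

μ ≈ 1.669, σ ≈ 0.267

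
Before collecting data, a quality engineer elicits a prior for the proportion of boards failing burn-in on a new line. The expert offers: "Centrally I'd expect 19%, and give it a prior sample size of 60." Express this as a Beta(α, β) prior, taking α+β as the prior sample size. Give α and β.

Under the effective-sample-size interpretation, Beta(α, β) has prior mean α/(α+β) and prior sample size α+β.
So α+β = 60 and α/(α+β) = 0.19, giving α = 0.19·60 = 11.4 and β = 60 − 11.4 = 48.6.

α = 11.4, β = 48.6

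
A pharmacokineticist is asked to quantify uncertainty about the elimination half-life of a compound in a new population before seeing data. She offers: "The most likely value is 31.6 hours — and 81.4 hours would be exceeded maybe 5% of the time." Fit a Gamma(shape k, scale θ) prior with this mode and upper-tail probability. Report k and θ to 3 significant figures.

k ≈ 4.02, θ ≈ 10.5

Gamma(k,θ) with k>1 has mode (k−1)θ, so θ = 31.6/(k−1).
Need P(X < 81.4) = 0.95 with θ tied to k this way. Start at k = 2, θ = 31.6: P(X<81.4) ≈ 0.728.
Too low — raise k to concentrate. Iterating converges to k ≈ 4.02.
Then θ = 31.6/(4.02−1) ≈ 10.5.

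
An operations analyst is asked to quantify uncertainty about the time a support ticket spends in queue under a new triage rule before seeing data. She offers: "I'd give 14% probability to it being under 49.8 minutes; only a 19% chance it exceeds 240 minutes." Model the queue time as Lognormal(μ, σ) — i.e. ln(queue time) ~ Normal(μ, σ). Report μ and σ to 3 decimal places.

μ ≈ 4.776, σ ≈ 0.803

If T ~ Lognormal(μ,σ) then ln T ~ Normal(μ,σ), so the p-quantile of ln T is μ + z_p·σ.
ln(49.8) = 3.908 and ln(240) = 5.481; z_{0.14} = -1.08, z_{0.81} = 0.8779.
σ = (5.481 − 3.908)/(0.8779 − (-1.08)) = 0.803.
μ = 3.908 − (-1.08)·0.803 = 4.776.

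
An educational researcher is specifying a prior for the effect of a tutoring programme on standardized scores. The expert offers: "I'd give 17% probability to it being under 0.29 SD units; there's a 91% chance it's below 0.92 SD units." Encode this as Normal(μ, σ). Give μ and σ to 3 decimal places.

The p-quantile of Normal(μ,σ) is μ + z_p·σ, with z_{0.17} = -0.9542 and z_{0.91} = 1.341.
Eliminate σ: μ = (z₂·x₁ − z₁·x₂)/(z₂ − z₁) = (1.341·0.29 − (-0.9542)·0.92)/2.295 = 0.552.
Then σ = (x₂ − x₁)/(z₂ − z₁) = (0.92 − 0.29)/2.295 = 0.275.

μ = 0.552, σ = 0.275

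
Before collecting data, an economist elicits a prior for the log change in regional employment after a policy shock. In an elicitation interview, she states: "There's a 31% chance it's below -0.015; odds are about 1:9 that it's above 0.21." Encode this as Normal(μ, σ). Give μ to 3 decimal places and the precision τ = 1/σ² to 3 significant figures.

The p-quantile of Normal(μ,σ) is μ + z_p·σ, with z_{0.31} = -0.4959 and z_{0.9} = 1.282.
Eliminate σ: μ = (z₂·x₁ − z₁·x₂)/(z₂ − z₁) = (1.282·-0.015 − (-0.4959)·0.21)/1.777 = 0.048.
Then σ = (x₂ − x₁)/(z₂ − z₁) = (0.21 − -0.015)/1.777 = 0.127.
Precision τ = 1/σ² = 1/0.1266² = 62.4.

μ = 0.048, τ = 62.4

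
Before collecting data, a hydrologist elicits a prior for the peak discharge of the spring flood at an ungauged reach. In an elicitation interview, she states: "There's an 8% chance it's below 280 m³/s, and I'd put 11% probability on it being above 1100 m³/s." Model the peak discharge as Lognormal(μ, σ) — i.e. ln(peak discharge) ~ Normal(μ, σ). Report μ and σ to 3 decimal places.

If T ~ Lognormal(μ,σ) then ln T ~ Normal(μ,σ), so the p-quantile of ln T is μ + z_p·σ.
ln(280) = 5.635 and ln(1100) = 7.003; z_{0.08} = -1.405, z_{0.89} = 1.227.
σ = (7.003 − 5.635)/(1.227 − (-1.405)) = 0.520.
μ = 5.635 − (-1.405)·0.520 = 6.365.

μ ≈ 6.365, σ ≈ 0.520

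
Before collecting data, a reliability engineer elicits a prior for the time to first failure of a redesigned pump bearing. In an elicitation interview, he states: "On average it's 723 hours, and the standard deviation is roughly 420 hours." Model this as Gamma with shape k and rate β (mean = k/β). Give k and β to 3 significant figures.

k ≈ 2.96, β ≈ 0.0041

For Gamma(k, rate β): mean = k/β, variance = k/β², so CV = 1/√k.
CV = SD/mean = 420/723 = 0.5809, hence k = 1/CV² = 2.96.
Then β = k/mean = 2.96/723 = 0.0041.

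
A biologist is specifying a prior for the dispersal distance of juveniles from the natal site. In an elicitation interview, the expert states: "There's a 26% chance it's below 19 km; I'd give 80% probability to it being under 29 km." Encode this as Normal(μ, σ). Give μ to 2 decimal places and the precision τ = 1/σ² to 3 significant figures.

μ = 23.33, τ = 0.0221

The p-quantile of Normal(μ,σ) is μ + z_p·σ, with z_{0.26} = -0.6433 and z_{0.8} = 0.8416.
Eliminate σ: μ = (z₂·x₁ − z₁·x₂)/(z₂ − z₁) = (0.8416·19 − (-0.6433)·29)/1.485 = 23.33.
Then σ = (x₂ − x₁)/(z₂ − z₁) = (29 − 19)/1.485 = 6.73.
Precision τ = 1/σ² = 1/6.734² = 0.0221.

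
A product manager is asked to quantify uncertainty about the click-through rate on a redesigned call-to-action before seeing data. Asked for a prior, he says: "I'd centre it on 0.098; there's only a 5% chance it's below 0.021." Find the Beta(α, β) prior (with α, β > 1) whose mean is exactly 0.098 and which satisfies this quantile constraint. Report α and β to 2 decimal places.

With mean 0.098 fixed, write α = 0.098s, β = 0.902s where s = α+β.
Need P(θ < 0.021) = 0.05 under Beta(0.098s, 0.902s). Normal approximation: (q−m)/√(m(1−m)/s) ≈ z_{0.05} = -1.64, so s ≈ 0.098·0.902·(-1.64)²/(0.021−0.098)² = 40.3.
At s = 40.3: P(θ<0.021) ≈ 0.010. Adjusting to match 0.05 gives s ≈ 22.62.
So α = 0.098·22.62 ≈ 2.22, β = 0.902·22.62 ≈ 20.41.

α ≈ 2.22, β ≈ 20.41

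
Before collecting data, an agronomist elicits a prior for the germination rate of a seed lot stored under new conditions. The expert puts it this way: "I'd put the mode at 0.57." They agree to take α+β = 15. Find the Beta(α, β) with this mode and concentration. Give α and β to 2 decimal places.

For α,β > 1 the Beta mode is (α−1)/(α+β−2). With α+β = 15, the mode is (α−1)/13.
Set (α−1)/13 = 0.57 → α = 1 + 0.57·13 = 8.41.
β = 15 − α = 6.59.

α = 8.41, β = 6.59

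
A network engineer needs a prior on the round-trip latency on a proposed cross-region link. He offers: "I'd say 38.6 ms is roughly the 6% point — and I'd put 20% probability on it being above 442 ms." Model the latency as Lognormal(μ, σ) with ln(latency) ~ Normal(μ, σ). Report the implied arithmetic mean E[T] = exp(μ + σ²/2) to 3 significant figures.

E[T] ≈ 315 ms

If T ~ Lognormal(μ,σ) then ln T ~ Normal(μ,σ), so the p-quantile of ln T is μ + z_p·σ.
ln(38.6) = 3.653 and ln(442) = 6.091; z_{0.06} = -1.555, z_{0.8} = 0.8416.
σ = (6.091 − 3.653)/(0.8416 − (-1.555)) = 1.017.
μ = 3.653 − (-1.555)·1.017 = 5.235.
E[T] = exp(μ + σ²/2) = exp(5.235 + 0.5175) = 315 ms.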